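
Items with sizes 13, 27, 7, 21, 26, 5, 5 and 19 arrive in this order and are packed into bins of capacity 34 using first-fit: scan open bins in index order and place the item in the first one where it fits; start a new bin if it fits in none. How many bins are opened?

  13 → bin 1 (new)  [load 13/34]
  27 → bin 2 (new)  [load 27/34]
  7 → bin 1  [load 20/34]
  21 → bin 3 (new)  [load 21/34]
  26 → bin 4 (new)  [load 26/34]
  5 → bin 1  [load 25/34]
  5 → bin 1  [load 30/34]
  19 → bin 5 (new)  [load 19/34]
5 bins opened.

5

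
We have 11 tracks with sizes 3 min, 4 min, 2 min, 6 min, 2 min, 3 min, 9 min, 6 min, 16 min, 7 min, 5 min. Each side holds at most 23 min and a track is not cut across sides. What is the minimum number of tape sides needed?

3

Total = 16 + 9 + 7 + 6 + 6 + 5 + 4 + 3 + 3 + 2 + 2 = 63 min.
Lower bound: ⌈63/23⌉ = 3 tape sides.
A packing using 3 tape sides:
  side 1: 16 + 7 = 23
  side 2: 9 + 6 + 6 + 2 = 23
  side 3: 5 + 4 + 3 + 3 + 2 = 17
This matches the lower bound, so 3 is optimal.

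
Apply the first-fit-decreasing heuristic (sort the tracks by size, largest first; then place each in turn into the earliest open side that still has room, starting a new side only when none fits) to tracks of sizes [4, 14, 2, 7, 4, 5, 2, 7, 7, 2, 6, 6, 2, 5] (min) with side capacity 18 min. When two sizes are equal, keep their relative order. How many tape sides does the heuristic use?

Sorted descending: 14, 7, 7, 7, 6, 6, 5, 5, 4, 4, 2, 2, 2, 2.
  14 → side 1 (new)  [load 14/18]
  7 → side 2 (new)  [load 7/18]
  7 → side 2  [load 14/18]
  7 → side 3 (new)  [load 7/18]
  6 → side 3  [load 13/18]
  6 → side 4 (new)  [load 6/18]
  5 → side 3  [load 18/18]
  5 → side 4  [load 11/18]
  4 → side 1  [load 18/18]
  4 → side 2  [load 18/18]
  2 → side 4  [load 13/18]
  2 → side 4  [load 15/18]
  2 → side 4  [load 17/18]
  2 → side 5 (new)  [load 2/18]
5 tape sides opened.

5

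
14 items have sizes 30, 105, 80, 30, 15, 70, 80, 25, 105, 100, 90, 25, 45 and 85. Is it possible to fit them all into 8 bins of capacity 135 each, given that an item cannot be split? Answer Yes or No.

Yes

A valid assignment using 8 bins:
  bin 1: 105 + 30 = 135
  bin 2: 105 + 30 = 135
  bin 3: 100 + 25 = 125
  bin 4: 90 + 45 = 135
  bin 5: 85 + 25 + 15 = 125
  bin 6: 80 = 80
  bin 7: 80 = 80
  bin 8: 70 = 70
Every load is within 135, so 8 bins suffice.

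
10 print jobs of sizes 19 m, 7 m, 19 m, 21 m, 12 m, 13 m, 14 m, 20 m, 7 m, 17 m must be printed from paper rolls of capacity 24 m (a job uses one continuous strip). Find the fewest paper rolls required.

8

Total = 21 + 20 + 19 + 19 + 17 + 14 + 13 + 12 + 7 + 7 = 149 m.
Lower bound: ⌈149/24⌉ = 7 paper rolls.
A packing using 8 paper rolls:
  roll 1: 21 = 21
  roll 2: 20 = 20
  roll 3: 19 = 19
  roll 4: 19 = 19
  roll 5: 17 + 7 = 24
  roll 6: 14 + 7 = 21
  roll 7: 13 = 13
  roll 8: 12 = 12
No arrangement into 7 paper rolls stays within capacity, so 8 is optimal.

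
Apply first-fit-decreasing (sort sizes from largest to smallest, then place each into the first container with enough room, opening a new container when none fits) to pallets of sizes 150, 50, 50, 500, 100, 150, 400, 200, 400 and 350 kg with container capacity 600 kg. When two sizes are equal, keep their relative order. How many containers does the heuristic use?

Sorted descending: 500, 400, 400, 350, 200, 150, 150, 100, 50, 50.
  500 → container 1 (new)  [load 500/600]
  400 → container 2 (new)  [load 400/600]
  400 → container 3 (new)  [load 400/600]
  350 → container 4 (new)  [load 350/600]
  200 → container 2  [load 600/600]
  150 → container 3  [load 550/600]
  150 → container 4  [load 500/600]
  100 → container 1  [load 600/600]
  50 → container 3  [load 600/600]
  50 → container 4  [load 550/600]
4 containers opened.

4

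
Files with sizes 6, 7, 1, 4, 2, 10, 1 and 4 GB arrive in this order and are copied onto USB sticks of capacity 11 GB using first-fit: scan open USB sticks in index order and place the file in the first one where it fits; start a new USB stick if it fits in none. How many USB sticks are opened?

4

  6 → USB stick 1 (new)  [load 6/11]
  7 → USB stick 2 (new)  [load 7/11]
  1 → USB stick 1  [load 7/11]
  4 → USB stick 1  [load 11/11]
  2 → USB stick 2  [load 9/11]
  10 → USB stick 3 (new)  [load 10/11]
  1 → USB stick 2  [load 10/11]
  4 → USB stick 4 (new)  [load 4/11]
4 USB sticks opened.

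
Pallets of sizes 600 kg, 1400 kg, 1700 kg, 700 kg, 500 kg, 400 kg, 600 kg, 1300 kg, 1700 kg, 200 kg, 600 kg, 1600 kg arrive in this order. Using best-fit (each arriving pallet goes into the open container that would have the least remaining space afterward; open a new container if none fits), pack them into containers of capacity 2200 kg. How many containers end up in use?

  600 → container 1 (new)  [load 600/2200]
  1400 → container 1  [load 2000/2200]
  1700 → container 2 (new)  [load 1700/2200]
  700 → container 3 (new)  [load 700/2200]
  500 → container 2  [load 2200/2200]
  400 → container 3  [load 1100/2200]
  600 → container 3  [load 1700/2200]
  1300 → container 4 (new)  [load 1300/2200]
  1700 → container 5 (new)  [load 1700/2200]
  200 → container 1  [load 2200/2200]
  600 → container 4  [load 1900/2200]
  1600 → container 6 (new)  [load 1600/2200]
6 containers opened.

6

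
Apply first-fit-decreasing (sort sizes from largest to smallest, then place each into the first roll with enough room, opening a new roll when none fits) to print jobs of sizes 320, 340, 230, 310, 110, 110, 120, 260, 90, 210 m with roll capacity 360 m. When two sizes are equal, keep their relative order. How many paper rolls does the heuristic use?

Sorted descending: 340, 320, 310, 260, 230, 210, 120, 110, 110, 90.
  340 → roll 1 (new)  [load 340/360]
  320 → roll 2 (new)  [load 320/360]
  310 → roll 3 (new)  [load 310/360]
  260 → roll 4 (new)  [load 260/360]
  230 → roll 5 (new)  [load 230/360]
  210 → roll 6 (new)  [load 210/360]
  120 → roll 5  [load 350/360]
  110 → roll 6  [load 320/360]
  110 → roll 7 (new)  [load 110/360]
  90 → roll 4  [load 350/360]
7 paper rolls opened.

7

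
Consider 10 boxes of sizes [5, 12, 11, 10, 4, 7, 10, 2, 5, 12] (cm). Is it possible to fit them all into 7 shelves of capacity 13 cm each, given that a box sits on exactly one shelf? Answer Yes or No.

Yes

A valid assignment using 7 shelves:
  shelf 1: 12 = 12
  shelf 2: 12 = 12
  shelf 3: 11 + 2 = 13
  shelf 4: 10 = 10
  shelf 5: 10 = 10
  shelf 6: 7 + 5 = 12
  shelf 7: 5 + 4 = 9
Every load is within 13 cm, so 7 shelves suffice.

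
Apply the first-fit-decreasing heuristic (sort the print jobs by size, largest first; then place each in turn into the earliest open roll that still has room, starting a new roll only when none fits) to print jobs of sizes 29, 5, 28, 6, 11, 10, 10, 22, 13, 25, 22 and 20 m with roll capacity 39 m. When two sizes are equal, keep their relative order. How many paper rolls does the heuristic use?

Sorted descending: 29, 28, 25, 22, 22, 20, 13, 11, 10, 10, 6, 5.
  29 → roll 1 (new)  [load 29/39]
  28 → roll 2 (new)  [load 28/39]
  25 → roll 3 (new)  [load 25/39]
  22 → roll 4 (new)  [load 22/39]
  22 → roll 5 (new)  [load 22/39]
  20 → roll 6 (new)  [load 20/39]
  13 → roll 3  [load 38/39]
  11 → roll 2  [load 39/39]
  10 → roll 1  [load 39/39]
  10 → roll 4  [load 32/39]
  6 → roll 4  [load 38/39]
  5 → roll 5  [load 27/39]
6 paper rolls opened.

6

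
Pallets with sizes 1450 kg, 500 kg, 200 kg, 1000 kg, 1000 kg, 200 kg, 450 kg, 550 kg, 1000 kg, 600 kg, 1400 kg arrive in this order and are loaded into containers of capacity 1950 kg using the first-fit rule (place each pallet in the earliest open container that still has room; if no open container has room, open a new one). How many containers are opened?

5

  1450 → container 1 (new)  [load 1450/1950]
  500 → container 1  [load 1950/1950]
  200 → container 2 (new)  [load 200/1950]
  1000 → container 2  [load 1200/1950]
  1000 → container 3 (new)  [load 1000/1950]
  200 → container 2  [load 1400/1950]
  450 → container 2  [load 1850/1950]
  550 → container 3  [load 1550/1950]
  1000 → container 4 (new)  [load 1000/1950]
  600 → container 4  [load 1600/1950]
  1400 → container 5 (new)  [load 1400/1950]
5 containers opened.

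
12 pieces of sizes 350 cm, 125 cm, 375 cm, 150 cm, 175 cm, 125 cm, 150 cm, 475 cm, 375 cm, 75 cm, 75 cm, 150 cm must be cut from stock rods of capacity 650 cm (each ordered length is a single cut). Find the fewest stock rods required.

4

Total = 475 + 375 + 375 + 350 + 175 + 150 + 150 + 150 + 125 + 125 + 75 + 75 = 2600 cm.
Lower bound: ⌈2600/650⌉ = 4 stock rods.
A packing using 4 stock rods:
  stock rod 1: 475 + 175 = 650
  stock rod 2: 375 + 150 + 125 = 650
  stock rod 3: 375 + 150 + 125 = 650
  stock rod 4: 350 + 150 + 75 + 75 = 650
This matches the lower bound, so 4 is optimal.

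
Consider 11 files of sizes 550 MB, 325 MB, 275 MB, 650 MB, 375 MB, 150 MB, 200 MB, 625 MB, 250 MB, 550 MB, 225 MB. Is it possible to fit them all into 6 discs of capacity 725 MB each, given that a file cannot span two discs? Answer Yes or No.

Total = 4175 MB; ⌈4175/725⌉ = 6.
The bound of 6 does not rule out 6, but exhaustive search shows no assignment into 6 discs of capacity 725 MB exists — the minimum is 7.

No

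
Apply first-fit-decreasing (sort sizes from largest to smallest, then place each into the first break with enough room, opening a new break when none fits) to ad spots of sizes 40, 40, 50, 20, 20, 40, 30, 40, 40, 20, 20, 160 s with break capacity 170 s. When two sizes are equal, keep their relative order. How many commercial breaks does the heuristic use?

Sorted descending: 160, 50, 40, 40, 40, 40, 40, 30, 20, 20, 20, 20.
  160 → break 1 (new)  [load 160/170]
  50 → break 2 (new)  [load 50/170]
  40 → break 2  [load 90/170]
  40 → break 2  [load 130/170]
  40 → break 2  [load 170/170]
  40 → break 3 (new)  [load 40/170]
  40 → break 3  [load 80/170]
  30 → break 3  [load 110/170]
  20 → break 3  [load 130/170]
  20 → break 3  [load 150/170]
  20 → break 3  [load 170/170]
  20 → break 4 (new)  [load 20/170]
4 commercial breaks opened.

4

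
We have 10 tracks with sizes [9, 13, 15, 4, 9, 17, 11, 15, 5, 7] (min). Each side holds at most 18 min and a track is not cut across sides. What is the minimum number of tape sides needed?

7

Total = 17 + 15 + 15 + 13 + 11 + 9 + 9 + 7 + 5 + 4 = 105 min.
Lower bound: ⌈105/18⌉ = 6 tape sides.
A packing using 7 tape sides:
  side 1: 17 = 17
  side 2: 15 = 15
  side 3: 15 = 15
  side 4: 13 + 5 = 18
  side 5: 11 + 7 = 18
  side 6: 9 + 9 = 18
  side 7: 4 = 4
No arrangement into 6 tape sides stays within capacity, so 7 is optimal.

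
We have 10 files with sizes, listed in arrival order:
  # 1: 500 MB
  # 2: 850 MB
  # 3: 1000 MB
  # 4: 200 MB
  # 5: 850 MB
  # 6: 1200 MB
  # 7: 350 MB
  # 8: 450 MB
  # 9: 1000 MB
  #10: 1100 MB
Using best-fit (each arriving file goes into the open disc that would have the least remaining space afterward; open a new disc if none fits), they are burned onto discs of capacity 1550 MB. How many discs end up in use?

  500 → disc 1 (new)  [load 500/1550]
  850 → disc 1  [load 1350/1550]
  1000 → disc 2 (new)  [load 1000/1550]
  200 → disc 1  [load 1550/1550]
  850 → disc 3 (new)  [load 850/1550]
  1200 → disc 4 (new)  [load 1200/1550]
  350 → disc 4  [load 1550/1550]
  450 → disc 2  [load 1450/1550]
  1000 → disc 5 (new)  [load 1000/1550]
  1100 → disc 6 (new)  [load 1100/1550]
6 discs opened.

6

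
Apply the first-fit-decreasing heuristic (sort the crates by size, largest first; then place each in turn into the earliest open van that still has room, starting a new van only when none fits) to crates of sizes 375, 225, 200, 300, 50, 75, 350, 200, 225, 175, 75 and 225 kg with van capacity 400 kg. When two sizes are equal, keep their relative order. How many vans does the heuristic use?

Sorted descending: 375, 350, 300, 225, 225, 225, 200, 200, 175, 75, 75, 50.
  375 → van 1 (new)  [load 375/400]
  350 → van 2 (new)  [load 350/400]
  300 → van 3 (new)  [load 300/400]
  225 → van 4 (new)  [load 225/400]
  225 → van 5 (new)  [load 225/400]
  225 → van 6 (new)  [load 225/400]
  200 → van 7 (new)  [load 200/400]
  200 → van 7  [load 400/400]
  175 → van 4  [load 400/400]
  75 → van 3  [load 375/400]
  75 → van 5  [load 300/400]
  50 → van 2  [load 400/400]
7 vans opened.

7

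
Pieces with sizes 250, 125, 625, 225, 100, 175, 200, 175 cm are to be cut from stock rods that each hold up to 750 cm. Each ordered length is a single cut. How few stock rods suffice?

Total = 625 + 250 + 225 + 200 + 175 + 175 + 125 + 100 = 1875 cm.
Lower bound: ⌈1875/750⌉ = 3 stock rods.
A packing using 3 stock rods:
  stock rod 1: 625 + 125 = 750
  stock rod 2: 250 + 225 + 200 = 675
  stock rod 3: 175 + 175 + 100 = 450
This matches the lower bound, so 3 is optimal.

3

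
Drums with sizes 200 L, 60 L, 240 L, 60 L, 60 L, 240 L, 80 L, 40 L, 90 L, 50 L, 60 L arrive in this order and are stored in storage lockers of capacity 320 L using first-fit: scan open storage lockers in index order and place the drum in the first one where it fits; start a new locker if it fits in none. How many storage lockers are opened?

  200 → locker 1 (new)  [load 200/320]
  60 → locker 1  [load 260/320]
  240 → locker 2 (new)  [load 240/320]
  60 → locker 1  [load 320/320]
  60 → locker 2  [load 300/320]
  240 → locker 3 (new)  [load 240/320]
  80 → locker 3  [load 320/320]
  40 → locker 4 (new)  [load 40/320]
  90 → locker 4  [load 130/320]
  50 → locker 4  [load 180/320]
  60 → locker 4  [load 240/320]
4 storage lockers opened.

4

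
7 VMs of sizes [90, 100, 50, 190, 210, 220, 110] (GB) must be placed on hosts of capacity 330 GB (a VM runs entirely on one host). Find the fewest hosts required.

Total = 220 + 210 + 190 + 110 + 100 + 90 + 50 = 970 GB.
Lower bound: ⌈970/330⌉ = 3 hosts.
A packing using 3 hosts:
  host 1: 220 + 110 = 330
  host 2: 210 + 100 = 310
  host 3: 190 + 90 + 50 = 330
This matches the lower bound, so 3 is optimal.

3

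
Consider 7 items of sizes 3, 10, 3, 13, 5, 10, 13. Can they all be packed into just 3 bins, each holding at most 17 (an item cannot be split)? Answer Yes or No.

Total = 57; ⌈57/17⌉ = 4.
At least 4 bins are required, but only 3 are allowed.

No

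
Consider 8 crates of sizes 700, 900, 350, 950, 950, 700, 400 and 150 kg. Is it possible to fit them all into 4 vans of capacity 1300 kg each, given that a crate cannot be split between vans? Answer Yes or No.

Total = 5100 kg; ⌈5100/1300⌉ = 4.
5 crates each exceed half the capacity and cannot share a van, forcing at least 5 vans.
At least 5 vans are required, but only 4 are allowed.

No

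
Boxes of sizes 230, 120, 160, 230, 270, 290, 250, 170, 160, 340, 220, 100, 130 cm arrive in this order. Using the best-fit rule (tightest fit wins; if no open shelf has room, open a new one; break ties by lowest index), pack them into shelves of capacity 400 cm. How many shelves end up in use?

  230 → shelf 1 (new)  [load 230/400]
  120 → shelf 1  [load 350/400]
  160 → shelf 2 (new)  [load 160/400]
  230 → shelf 2  [load 390/400]
  270 → shelf 3 (new)  [load 270/400]
  290 → shelf 4 (new)  [load 290/400]
  250 → shelf 5 (new)  [load 250/400]
  170 → shelf 6 (new)  [load 170/400]
  160 → shelf 6  [load 330/400]
  340 → shelf 7 (new)  [load 340/400]
  220 → shelf 8 (new)  [load 220/400]
  100 → shelf 4  [load 390/400]
  130 → shelf 3  [load 400/400]
8 shelves opened.

8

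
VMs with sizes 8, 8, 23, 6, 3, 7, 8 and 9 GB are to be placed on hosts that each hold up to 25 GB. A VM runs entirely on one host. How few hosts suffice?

3

Total = 23 + 9 + 8 + 8 + 8 + 7 + 6 + 3 = 72 GB.
Lower bound: ⌈72/25⌉ = 3 hosts.
A packing using 3 hosts:
  host 1: 23 = 23
  host 2: 9 + 8 + 8 = 25
  host 3: 8 + 7 + 6 + 3 = 24
This matches the lower bound, so 3 is optimal.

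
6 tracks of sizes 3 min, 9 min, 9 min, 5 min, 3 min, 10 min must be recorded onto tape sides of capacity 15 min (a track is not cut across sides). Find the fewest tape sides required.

Total = 10 + 9 + 9 + 5 + 3 + 3 = 39 min.
Lower bound: ⌈39/15⌉ = 3 tape sides.
A packing using 3 tape sides:
  side 1: 10 + 5 = 15
  side 2: 9 + 3 + 3 = 15
  side 3: 9 = 9
This matches the lower bound, so 3 is optimal.

3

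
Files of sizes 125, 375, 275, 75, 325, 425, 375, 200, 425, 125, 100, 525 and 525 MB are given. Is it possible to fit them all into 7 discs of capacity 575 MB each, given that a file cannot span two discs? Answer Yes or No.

No

Total = 3875 MB; ⌈3875/575⌉ = 7.
The bound of 7 does not rule out 7, but exhaustive search shows no assignment into 7 discs of capacity 575 MB exists — the minimum is 8.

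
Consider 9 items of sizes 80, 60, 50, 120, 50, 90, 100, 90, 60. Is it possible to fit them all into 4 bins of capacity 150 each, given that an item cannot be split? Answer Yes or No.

No

Total = 700; ⌈700/150⌉ = 5.
At least 5 bins are required, but only 4 are allowed.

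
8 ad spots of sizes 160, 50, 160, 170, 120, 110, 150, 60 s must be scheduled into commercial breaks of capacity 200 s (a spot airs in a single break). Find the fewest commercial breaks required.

Total = 170 + 160 + 160 + 150 + 120 + 110 + 60 + 50 = 980 s.
Lower bound: ⌈980/200⌉ = 5 commercial breaks.
Also, 6 ad spots each exceed 100 s, and no two of those can share a break, so at least 6 commercial breaks are needed.
A packing using 6 commercial breaks:
  break 1: 170 = 170
  break 2: 160 = 160
  break 3: 160 = 160
  break 4: 150 + 50 = 200
  break 5: 120 + 60 = 180
  break 6: 110 = 110
This matches the lower bound, so 6 is optimal.

6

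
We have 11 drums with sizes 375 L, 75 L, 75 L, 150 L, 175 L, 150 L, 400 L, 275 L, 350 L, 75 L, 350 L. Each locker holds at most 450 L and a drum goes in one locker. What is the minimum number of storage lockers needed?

Total = 400 + 375 + 350 + 350 + 275 + 175 + 150 + 150 + 75 + 75 + 75 = 2450 L.
Lower bound: ⌈2450/450⌉ = 6 storage lockers.
A packing using 6 storage lockers:
  locker 1: 400 = 400
  locker 2: 375 + 75 = 450
  locker 3: 350 + 75 = 425
  locker 4: 350 + 75 = 425
  locker 5: 275 + 175 = 450
  locker 6: 150 + 150 = 300
This matches the lower bound, so 6 is optimal.

6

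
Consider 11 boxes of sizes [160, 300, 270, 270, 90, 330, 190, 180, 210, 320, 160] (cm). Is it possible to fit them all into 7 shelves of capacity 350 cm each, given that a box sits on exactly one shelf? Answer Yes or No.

Total = 2480 cm; ⌈2480/350⌉ = 8.
At least 8 shelves are required, but only 7 are allowed.

No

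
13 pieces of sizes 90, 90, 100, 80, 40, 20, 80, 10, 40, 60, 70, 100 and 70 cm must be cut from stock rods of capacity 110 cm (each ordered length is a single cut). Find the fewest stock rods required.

9

Total = 100 + 100 + 90 + 90 + 80 + 80 + 70 + 70 + 60 + 40 + 40 + 20 + 10 = 850 cm.
Lower bound: ⌈850/110⌉ = 8 stock rods.
Also, 9 pieces each exceed 55 cm, and no two of those can share a stock rod, so at least 9 stock rods are needed.
A packing using 9 stock rods:
  stock rod 1: 100 + 10 = 110
  stock rod 2: 100 = 100
  stock rod 3: 90 + 20 = 110
  stock rod 4: 90 = 90
  stock rod 5: 80 = 80
  stock rod 6: 80 = 80
  stock rod 7: 70 + 40 = 110
  stock rod 8: 70 + 40 = 110
  stock rod 9: 60 = 60
This matches the lower bound, so 9 is optimal.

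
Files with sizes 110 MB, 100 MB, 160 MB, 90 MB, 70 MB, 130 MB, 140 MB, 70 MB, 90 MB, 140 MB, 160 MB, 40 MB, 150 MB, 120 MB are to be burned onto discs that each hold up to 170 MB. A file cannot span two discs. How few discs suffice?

Total = 160 + 160 + 150 + 140 + 140 + 130 + 120 + 110 + 100 + 90 + 90 + 70 + 70 + 40 = 1570 MB.
Lower bound: ⌈1570/170⌉ = 10 discs.
Also, 11 files each exceed 85 MB, and no two of those can share a disc, so at least 11 discs are needed.
A packing using 11 discs:
  disc 1: 160 = 160
  disc 2: 160 = 160
  disc 3: 150 = 150
  disc 4: 140 = 140
  disc 5: 140 = 140
  disc 6: 130 + 40 = 170
  disc 7: 120 = 120
  disc 8: 110 = 110
  disc 9: 100 + 70 = 170
  disc 10: 90 + 70 = 160
  disc 11: 90 = 90
This matches the lower bound, so 11 is optimal.

11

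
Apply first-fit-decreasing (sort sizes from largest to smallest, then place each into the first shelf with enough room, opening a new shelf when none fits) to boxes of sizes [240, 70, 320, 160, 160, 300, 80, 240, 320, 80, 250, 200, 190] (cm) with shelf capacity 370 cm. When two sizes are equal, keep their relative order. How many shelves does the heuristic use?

8

Sorted descending: 320, 320, 300, 250, 240, 240, 200, 190, 160, 160, 80, 80, 70.
  320 → shelf 1 (new)  [load 320/370]
  320 → shelf 2 (new)  [load 320/370]
  300 → shelf 3 (new)  [load 300/370]
  250 → shelf 4 (new)  [load 250/370]
  240 → shelf 5 (new)  [load 240/370]
  240 → shelf 6 (new)  [load 240/370]
  200 → shelf 7 (new)  [load 200/370]
  190 → shelf 8 (new)  [load 190/370]
  160 → shelf 7  [load 360/370]
  160 → shelf 8  [load 350/370]
  80 → shelf 4  [load 330/370]
  80 → shelf 5  [load 320/370]
  70 → shelf 3  [load 370/370]
8 shelves opened.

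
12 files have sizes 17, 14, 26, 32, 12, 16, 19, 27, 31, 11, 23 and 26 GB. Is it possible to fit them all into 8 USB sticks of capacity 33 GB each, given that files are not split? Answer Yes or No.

Total = 254 GB; ⌈254/33⌉ = 8.
The bound of 8 does not rule out 8, but exhaustive search shows no assignment into 8 USB sticks of capacity 33 GB exists — the minimum is 9.

No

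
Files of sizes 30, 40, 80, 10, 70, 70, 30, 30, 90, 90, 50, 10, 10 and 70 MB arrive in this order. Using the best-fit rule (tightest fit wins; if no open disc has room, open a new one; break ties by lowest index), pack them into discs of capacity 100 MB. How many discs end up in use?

  30 → disc 1 (new)  [load 30/100]
  40 → disc 1  [load 70/100]
  80 → disc 2 (new)  [load 80/100]
  10 → disc 2  [load 90/100]
  70 → disc 3 (new)  [load 70/100]
  70 → disc 4 (new)  [load 70/100]
  30 → disc 1  [load 100/100]
  30 → disc 3  [load 100/100]
  90 → disc 5 (new)  [load 90/100]
  90 → disc 6 (new)  [load 90/100]
  50 → disc 7 (new)  [load 50/100]
  10 → disc 2  [load 100/100]
  10 → disc 5  [load 100/100]
  70 → disc 8 (new)  [load 70/100]
8 discs opened.

8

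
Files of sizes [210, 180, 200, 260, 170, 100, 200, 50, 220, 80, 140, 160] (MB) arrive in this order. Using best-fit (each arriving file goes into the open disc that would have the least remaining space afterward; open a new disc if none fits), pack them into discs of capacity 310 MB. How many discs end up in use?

8

  210 → disc 1 (new)  [load 210/310]
  180 → disc 2 (new)  [load 180/310]
  200 → disc 3 (new)  [load 200/310]
  260 → disc 4 (new)  [load 260/310]
  170 → disc 5 (new)  [load 170/310]
  100 → disc 1  [load 310/310]
  200 → disc 6 (new)  [load 200/310]
  50 → disc 4  [load 310/310]
  220 → disc 7 (new)  [load 220/310]
  80 → disc 7  [load 300/310]
  140 → disc 5  [load 310/310]
  160 → disc 8 (new)  [load 160/310]
8 discs opened.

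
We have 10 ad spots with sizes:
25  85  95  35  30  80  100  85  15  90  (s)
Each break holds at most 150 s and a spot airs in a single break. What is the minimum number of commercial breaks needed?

6

Total = 100 + 95 + 90 + 85 + 85 + 80 + 35 + 30 + 25 + 15 = 640 s.
Lower bound: ⌈640/150⌉ = 5 commercial breaks.
Also, 6 ad spots each exceed 75 s, and no two of those can share a break, so at least 6 commercial breaks are needed.
A packing using 6 commercial breaks:
  break 1: 100 + 35 + 15 = 150
  break 2: 95 + 30 + 25 = 150
  break 3: 90 = 90
  break 4: 85 = 85
  break 5: 85 = 85
  break 6: 80 = 80
This matches the lower bound, so 6 is optimal.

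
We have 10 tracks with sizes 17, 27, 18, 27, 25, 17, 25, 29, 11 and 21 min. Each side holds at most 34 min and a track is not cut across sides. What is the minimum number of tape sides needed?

8

Total = 29 + 27 + 27 + 25 + 25 + 21 + 18 + 17 + 17 + 11 = 217 min.
Lower bound: ⌈217/34⌉ = 7 tape sides.
A packing using 8 tape sides:
  side 1: 29 = 29
  side 2: 27 = 27
  side 3: 27 = 27
  side 4: 25 = 25
  side 5: 25 = 25
  side 6: 21 + 11 = 32
  side 7: 18 = 18
  side 8: 17 + 17 = 34
No arrangement into 7 tape sides stays within capacity, so 8 is optimal.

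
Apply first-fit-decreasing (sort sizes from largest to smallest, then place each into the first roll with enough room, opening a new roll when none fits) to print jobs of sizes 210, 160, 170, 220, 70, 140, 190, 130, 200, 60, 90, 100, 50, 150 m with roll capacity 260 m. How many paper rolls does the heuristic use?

9

Sorted descending: 220, 210, 200, 190, 170, 160, 150, 140, 130, 100, 90, 70, 60, 50.
  220 → roll 1 (new)  [load 220/260]
  210 → roll 2 (new)  [load 210/260]
  200 → roll 3 (new)  [load 200/260]
  190 → roll 4 (new)  [load 190/260]
  170 → roll 5 (new)  [load 170/260]
  160 → roll 6 (new)  [load 160/260]
  150 → roll 7 (new)  [load 150/260]
  140 → roll 8 (new)  [load 140/260]
  130 → roll 9 (new)  [load 130/260]
  100 → roll 6  [load 260/260]
  90 → roll 5  [load 260/260]
  70 → roll 4  [load 260/260]
  60 → roll 3  [load 260/260]
  50 → roll 2  [load 260/260]
9 paper rolls opened.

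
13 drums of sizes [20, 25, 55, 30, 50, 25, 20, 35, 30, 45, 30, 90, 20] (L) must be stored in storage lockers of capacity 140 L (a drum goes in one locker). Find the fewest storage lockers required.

4

Total = 90 + 55 + 50 + 45 + 35 + 30 + 30 + 30 + 25 + 25 + 20 + 20 + 20 = 475 L.
Lower bound: ⌈475/140⌉ = 4 storage lockers.
A packing using 4 storage lockers:
  locker 1: 90 + 50 = 140
  locker 2: 55 + 45 + 35 = 135
  locker 3: 30 + 30 + 30 + 25 + 25 = 140
  locker 4: 20 + 20 + 20 = 60
This matches the lower bound, so 4 is optimal.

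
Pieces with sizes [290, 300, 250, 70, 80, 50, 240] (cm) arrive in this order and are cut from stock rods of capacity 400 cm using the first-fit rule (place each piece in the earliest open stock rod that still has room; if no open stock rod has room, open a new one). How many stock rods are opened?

4

  290 → stock rod 1 (new)  [load 290/400]
  300 → stock rod 2 (new)  [load 300/400]
  250 → stock rod 3 (new)  [load 250/400]
  70 → stock rod 1  [load 360/400]
  80 → stock rod 2  [load 380/400]
  50 → stock rod 3  [load 300/400]
  240 → stock rod 4 (new)  [load 240/400]
4 stock rods opened.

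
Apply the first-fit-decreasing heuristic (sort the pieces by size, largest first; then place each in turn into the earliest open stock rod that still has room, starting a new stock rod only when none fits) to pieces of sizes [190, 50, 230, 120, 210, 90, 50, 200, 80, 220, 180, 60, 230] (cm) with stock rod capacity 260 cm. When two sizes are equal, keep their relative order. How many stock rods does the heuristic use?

8

Sorted descending: 230, 230, 220, 210, 200, 190, 180, 120, 90, 80, 60, 50, 50.
  230 → stock rod 1 (new)  [load 230/260]
  230 → stock rod 2 (new)  [load 230/260]
  220 → stock rod 3 (new)  [load 220/260]
  210 → stock rod 4 (new)  [load 210/260]
  200 → stock rod 5 (new)  [load 200/260]
  190 → stock rod 6 (new)  [load 190/260]
  180 → stock rod 7 (new)  [load 180/260]
  120 → stock rod 8 (new)  [load 120/260]
  90 → stock rod 8  [load 210/260]
  80 → stock rod 7  [load 260/260]
  60 → stock rod 5  [load 260/260]
  50 → stock rod 4  [load 260/260]
  50 → stock rod 6  [load 240/260]
8 stock rods opened.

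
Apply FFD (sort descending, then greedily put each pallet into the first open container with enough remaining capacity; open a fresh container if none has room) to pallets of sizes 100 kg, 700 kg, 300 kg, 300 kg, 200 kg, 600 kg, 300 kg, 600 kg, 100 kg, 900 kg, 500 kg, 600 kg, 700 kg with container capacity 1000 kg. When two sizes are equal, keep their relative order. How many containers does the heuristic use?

Sorted descending: 900, 700, 700, 600, 600, 600, 500, 300, 300, 300, 200, 100, 100.
  900 → container 1 (new)  [load 900/1000]
  700 → container 2 (new)  [load 700/1000]
  700 → container 3 (new)  [load 700/1000]
  600 → container 4 (new)  [load 600/1000]
  600 → container 5 (new)  [load 600/1000]
  600 → container 6 (new)  [load 600/1000]
  500 → container 7 (new)  [load 500/1000]
  300 → container 2  [load 1000/1000]
  300 → container 3  [load 1000/1000]
  300 → container 4  [load 900/1000]
  200 → container 5  [load 800/1000]
  100 → container 1  [load 1000/1000]
  100 → container 4  [load 1000/1000]
7 containers opened.

7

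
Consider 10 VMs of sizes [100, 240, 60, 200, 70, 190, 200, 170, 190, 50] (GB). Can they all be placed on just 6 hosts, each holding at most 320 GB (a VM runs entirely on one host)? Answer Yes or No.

Yes

A valid assignment using 6 hosts:
  host 1: 240 + 70 = 310
  host 2: 200 + 100 = 300
  host 3: 200 + 60 + 50 = 310
  host 4: 190 = 190
  host 5: 190 = 190
  host 6: 170 = 170
Every load is within 320 GB, so 6 hosts suffice.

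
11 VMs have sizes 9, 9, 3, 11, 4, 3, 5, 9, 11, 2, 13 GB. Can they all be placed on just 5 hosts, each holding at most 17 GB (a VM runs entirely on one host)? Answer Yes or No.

Total = 79 GB; ⌈79/17⌉ = 5.
6 VMs each exceed half the capacity and cannot share a host, forcing at least 6 hosts.
At least 6 hosts are required, but only 5 are allowed.

No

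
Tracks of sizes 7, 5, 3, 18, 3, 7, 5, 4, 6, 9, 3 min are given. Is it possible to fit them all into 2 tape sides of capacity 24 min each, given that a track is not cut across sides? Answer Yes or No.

No

Total = 70 min; ⌈70/24⌉ = 3.
At least 3 tape sides are required, but only 2 are allowed.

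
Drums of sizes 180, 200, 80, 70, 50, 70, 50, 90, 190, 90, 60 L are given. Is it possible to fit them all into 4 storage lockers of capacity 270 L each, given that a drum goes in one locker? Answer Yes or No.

No

Total = 1130 L; ⌈1130/270⌉ = 5.
At least 5 storage lockers are required, but only 4 are allowed.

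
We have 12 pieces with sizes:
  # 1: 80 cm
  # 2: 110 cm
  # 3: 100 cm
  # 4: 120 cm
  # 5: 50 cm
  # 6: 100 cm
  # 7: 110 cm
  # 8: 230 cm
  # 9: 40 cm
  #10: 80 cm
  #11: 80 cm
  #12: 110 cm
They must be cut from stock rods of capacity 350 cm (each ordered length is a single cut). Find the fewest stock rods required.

4

Total = 230 + 120 + 110 + 110 + 110 + 100 + 100 + 80 + 80 + 80 + 50 + 40 = 1210 cm.
Lower bound: ⌈1210/350⌉ = 4 stock rods.
A packing using 4 stock rods:
  stock rod 1: 230 + 120 = 350
  stock rod 2: 110 + 110 + 110 = 330
  stock rod 3: 100 + 100 + 80 + 50 = 330
  stock rod 4: 80 + 80 + 40 = 200
This matches the lower bound, so 4 is optimal.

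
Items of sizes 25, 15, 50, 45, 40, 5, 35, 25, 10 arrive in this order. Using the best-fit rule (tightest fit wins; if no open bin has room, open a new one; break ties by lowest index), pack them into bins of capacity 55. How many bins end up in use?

6

  25 → bin 1 (new)  [load 25/55]
  15 → bin 1  [load 40/55]
  50 → bin 2 (new)  [load 50/55]
  45 → bin 3 (new)  [load 45/55]
  40 → bin 4 (new)  [load 40/55]
  5 → bin 2  [load 55/55]
  35 → bin 5 (new)  [load 35/55]
  25 → bin 6 (new)  [load 25/55]
  10 → bin 3  [load 55/55]
6 bins opened.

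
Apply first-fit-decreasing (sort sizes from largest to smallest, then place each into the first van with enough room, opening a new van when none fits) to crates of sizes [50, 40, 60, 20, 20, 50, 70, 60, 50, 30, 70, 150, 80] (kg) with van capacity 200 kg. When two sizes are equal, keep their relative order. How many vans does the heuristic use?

Sorted descending: 150, 80, 70, 70, 60, 60, 50, 50, 50, 40, 30, 20, 20.
  150 → van 1 (new)  [load 150/200]
  80 → van 2 (new)  [load 80/200]
  70 → van 2  [load 150/200]
  70 → van 3 (new)  [load 70/200]
  60 → van 3  [load 130/200]
  60 → van 3  [load 190/200]
  50 → van 1  [load 200/200]
  50 → van 2  [load 200/200]
  50 → van 4 (new)  [load 50/200]
  40 → van 4  [load 90/200]
  30 → van 4  [load 120/200]
  20 → van 4  [load 140/200]
  20 → van 4  [load 160/200]
4 vans opened.

4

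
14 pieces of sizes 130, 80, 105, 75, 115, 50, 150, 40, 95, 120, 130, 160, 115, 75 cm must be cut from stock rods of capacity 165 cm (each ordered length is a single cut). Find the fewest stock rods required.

Total = 160 + 150 + 130 + 130 + 120 + 115 + 115 + 105 + 95 + 80 + 75 + 75 + 50 + 40 = 1440 cm.
Lower bound: ⌈1440/165⌉ = 9 stock rods.
A packing using 11 stock rods:
  stock rod 1: 160 = 160
  stock rod 2: 150 = 150
  stock rod 3: 130 = 130
  stock rod 4: 130 = 130
  stock rod 5: 120 + 40 = 160
  stock rod 6: 115 + 50 = 165
  stock rod 7: 115 = 115
  stock rod 8: 105 = 105
  stock rod 9: 95 = 95
  stock rod 10: 80 + 75 = 155
  stock rod 11: 75 = 75
No arrangement into 10 stock rods stays within capacity, so 11 is optimal.

11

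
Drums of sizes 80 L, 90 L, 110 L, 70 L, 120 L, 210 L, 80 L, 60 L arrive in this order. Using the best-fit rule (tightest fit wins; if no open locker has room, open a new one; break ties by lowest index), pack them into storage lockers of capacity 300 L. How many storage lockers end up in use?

3

  80 → locker 1 (new)  [load 80/300]
  90 → locker 1  [load 170/300]
  110 → locker 1  [load 280/300]
  70 → locker 2 (new)  [load 70/300]
  120 → locker 2  [load 190/300]
  210 → locker 3 (new)  [load 210/300]
  80 → locker 3  [load 290/300]
  60 → locker 2  [load 250/300]
3 storage lockers opened.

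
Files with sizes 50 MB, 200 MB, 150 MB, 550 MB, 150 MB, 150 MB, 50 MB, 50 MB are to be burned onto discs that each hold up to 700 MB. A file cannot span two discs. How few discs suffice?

Total = 550 + 200 + 150 + 150 + 150 + 50 + 50 + 50 = 1350 MB.
Lower bound: ⌈1350/700⌉ = 2 discs.
A packing using 2 discs:
  disc 1: 550 + 150 = 700
  disc 2: 200 + 150 + 150 + 50 + 50 + 50 = 650
This matches the lower bound, so 2 is optimal.

2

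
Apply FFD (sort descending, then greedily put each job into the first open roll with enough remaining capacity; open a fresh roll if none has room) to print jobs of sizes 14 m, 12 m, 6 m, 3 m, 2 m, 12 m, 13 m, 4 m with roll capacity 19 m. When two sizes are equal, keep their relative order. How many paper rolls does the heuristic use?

4

Sorted descending: 14, 13, 12, 12, 6, 4, 3, 2.
  14 → roll 1 (new)  [load 14/19]
  13 → roll 2 (new)  [load 13/19]
  12 → roll 3 (new)  [load 12/19]
  12 → roll 4 (new)  [load 12/19]
  6 → roll 2  [load 19/19]
  4 → roll 1  [load 18/19]
  3 → roll 3  [load 15/19]
  2 → roll 3  [load 17/19]
4 paper rolls opened.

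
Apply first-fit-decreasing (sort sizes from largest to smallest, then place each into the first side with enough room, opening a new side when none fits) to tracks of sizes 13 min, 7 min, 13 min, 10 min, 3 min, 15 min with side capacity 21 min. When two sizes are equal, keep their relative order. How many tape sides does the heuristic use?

4

Sorted descending: 15, 13, 13, 10, 7, 3.
  15 → side 1 (new)  [load 15/21]
  13 → side 2 (new)  [load 13/21]
  13 → side 3 (new)  [load 13/21]
  10 → side 4 (new)  [load 10/21]
  7 → side 2  [load 20/21]
  3 → side 1  [load 18/21]
4 tape sides opened.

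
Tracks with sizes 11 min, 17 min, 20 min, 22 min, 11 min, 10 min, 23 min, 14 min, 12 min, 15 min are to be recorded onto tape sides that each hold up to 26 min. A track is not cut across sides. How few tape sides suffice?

7

Total = 23 + 22 + 20 + 17 + 15 + 14 + 12 + 11 + 11 + 10 = 155 min.
Lower bound: ⌈155/26⌉ = 6 tape sides.
A packing using 7 tape sides:
  side 1: 23 = 23
  side 2: 22 = 22
  side 3: 20 = 20
  side 4: 17 = 17
  side 5: 15 + 11 = 26
  side 6: 14 + 12 = 26
  side 7: 11 + 10 = 21
No arrangement into 6 tape sides stays within capacity, so 7 is optimal.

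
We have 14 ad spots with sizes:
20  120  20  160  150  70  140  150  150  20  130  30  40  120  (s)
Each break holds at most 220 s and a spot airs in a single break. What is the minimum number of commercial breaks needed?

8

Total = 160 + 150 + 150 + 150 + 140 + 130 + 120 + 120 + 70 + 40 + 30 + 20 + 20 + 20 = 1320 s.
Lower bound: ⌈1320/220⌉ = 6 commercial breaks.
Also, 8 ad spots each exceed 110 s, and no two of those can share a break, so at least 8 commercial breaks are needed.
A packing using 8 commercial breaks:
  break 1: 160 + 40 + 20 = 220
  break 2: 150 + 70 = 220
  break 3: 150 + 30 + 20 + 20 = 220
  break 4: 150 = 150
  break 5: 140 = 140
  break 6: 130 = 130
  break 7: 120 = 120
  break 8: 120 = 120
This matches the lower bound, so 8 is optimal.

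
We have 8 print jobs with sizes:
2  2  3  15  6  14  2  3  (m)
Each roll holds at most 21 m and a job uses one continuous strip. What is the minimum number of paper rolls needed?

3

Total = 15 + 14 + 6 + 3 + 3 + 2 + 2 + 2 = 47 m.
Lower bound: ⌈47/21⌉ = 3 paper rolls.
A packing using 3 paper rolls:
  roll 1: 15 + 6 = 21
  roll 2: 14 + 3 + 3 = 20
  roll 3: 2 + 2 + 2 = 6
This matches the lower bound, so 3 is optimal.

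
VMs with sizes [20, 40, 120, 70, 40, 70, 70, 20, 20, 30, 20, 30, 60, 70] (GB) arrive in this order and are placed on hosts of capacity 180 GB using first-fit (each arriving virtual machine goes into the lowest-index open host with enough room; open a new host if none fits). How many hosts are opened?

  20 → host 1 (new)  [load 20/180]
  40 → host 1  [load 60/180]
  120 → host 1  [load 180/180]
  70 → host 2 (new)  [load 70/180]
  40 → host 2  [load 110/180]
  70 → host 2  [load 180/180]
  70 → host 3 (new)  [load 70/180]
  20 → host 3  [load 90/180]
  20 → host 3  [load 110/180]
  30 → host 3  [load 140/180]
  20 → host 3  [load 160/180]
  30 → host 4 (new)  [load 30/180]
  60 → host 4  [load 90/180]
  70 → host 4  [load 160/180]
4 hosts opened.

4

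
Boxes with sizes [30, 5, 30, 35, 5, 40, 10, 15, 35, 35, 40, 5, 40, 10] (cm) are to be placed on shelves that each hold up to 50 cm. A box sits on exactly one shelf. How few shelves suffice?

Total = 40 + 40 + 40 + 35 + 35 + 35 + 30 + 30 + 15 + 10 + 10 + 5 + 5 + 5 = 335 cm.
Lower bound: ⌈335/50⌉ = 7 shelves.
Also, 8 boxes each exceed 25 cm, and no two of those can share a shelf, so at least 8 shelves are needed.
A packing using 8 shelves:
  shelf 1: 40 + 10 = 50
  shelf 2: 40 + 10 = 50
  shelf 3: 40 + 5 + 5 = 50
  shelf 4: 35 + 15 = 50
  shelf 5: 35 + 5 = 40
  shelf 6: 35 = 35
  shelf 7: 30 = 30
  shelf 8: 30 = 30
This matches the lower bound, so 8 is optimal.

8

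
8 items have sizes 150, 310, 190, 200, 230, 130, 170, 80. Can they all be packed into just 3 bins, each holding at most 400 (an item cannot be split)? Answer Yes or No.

No

Total = 1460; ⌈1460/400⌉ = 4.
At least 4 bins are required, but only 3 are allowed.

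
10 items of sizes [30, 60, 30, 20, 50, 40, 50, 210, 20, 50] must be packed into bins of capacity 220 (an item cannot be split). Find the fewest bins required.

3

Total = 210 + 60 + 50 + 50 + 50 + 40 + 30 + 30 + 20 + 20 = 560.
Lower bound: ⌈560/220⌉ = 3 bins.
A packing using 3 bins:
  bin 1: 210 = 210
  bin 2: 60 + 50 + 50 + 50 = 210
  bin 3: 40 + 30 + 30 + 20 + 20 = 140
This matches the lower bound, so 3 is optimal.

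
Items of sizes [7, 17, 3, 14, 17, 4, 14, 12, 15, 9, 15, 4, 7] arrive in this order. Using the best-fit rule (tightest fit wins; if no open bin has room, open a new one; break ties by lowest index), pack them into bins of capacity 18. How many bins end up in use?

  7 → bin 1 (new)  [load 7/18]
  17 → bin 2 (new)  [load 17/18]
  3 → bin 1  [load 10/18]
  14 → bin 3 (new)  [load 14/18]
  17 → bin 4 (new)  [load 17/18]
  4 → bin 3  [load 18/18]
  14 → bin 5 (new)  [load 14/18]
  12 → bin 6 (new)  [load 12/18]
  15 → bin 7 (new)  [load 15/18]
  9 → bin 8 (new)  [load 9/18]
  15 → bin 9 (new)  [load 15/18]
  4 → bin 5  [load 18/18]
  7 → bin 1  [load 17/18]
9 bins opened.

9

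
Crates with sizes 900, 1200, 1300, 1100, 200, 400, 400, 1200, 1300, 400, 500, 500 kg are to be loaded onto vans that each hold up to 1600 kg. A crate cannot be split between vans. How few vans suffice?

Total = 1300 + 1300 + 1200 + 1200 + 1100 + 900 + 500 + 500 + 400 + 400 + 400 + 200 = 9400 kg.
Lower bound: ⌈9400/1600⌉ = 6 vans.
A packing using 7 vans:
  van 1: 1300 + 200 = 1500
  van 2: 1300 = 1300
  van 3: 1200 + 400 = 1600
  van 4: 1200 + 400 = 1600
  van 5: 1100 + 500 = 1600
  van 6: 900 + 500 = 1400
  van 7: 400 = 400
No arrangement into 6 vans stays within capacity, so 7 is optimal.

7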